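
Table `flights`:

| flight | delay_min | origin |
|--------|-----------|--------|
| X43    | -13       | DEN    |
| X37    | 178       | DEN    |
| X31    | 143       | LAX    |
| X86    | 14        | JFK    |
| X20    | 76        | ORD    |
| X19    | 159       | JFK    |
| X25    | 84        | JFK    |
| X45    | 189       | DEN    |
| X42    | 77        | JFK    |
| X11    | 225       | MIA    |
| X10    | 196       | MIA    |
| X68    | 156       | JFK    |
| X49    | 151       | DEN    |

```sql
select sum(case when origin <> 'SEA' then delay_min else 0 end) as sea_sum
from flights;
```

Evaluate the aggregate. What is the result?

1635

flight=X43: ✓ → -13
flight=X37: ✓ → 178
flight=X31: ✓ → 143
flight=X86: ✓ → 14
flight=X20: ✓ → 76
flight=X19: ✓ → 159
flight=X25: ✓ → 84
flight=X45: ✓ → 189
flight=X42: ✓ → 77
flight=X11: ✓ → 225
flight=X10: ✓ → 196
flight=X68: ✓ → 156
flight=X49: ✓ → 151
sea_sum = -13 + 178 + 143 + 14 + 76 + 159 + 84 + 189 + 77 + 225 + 196 + 156 + 151 = 1635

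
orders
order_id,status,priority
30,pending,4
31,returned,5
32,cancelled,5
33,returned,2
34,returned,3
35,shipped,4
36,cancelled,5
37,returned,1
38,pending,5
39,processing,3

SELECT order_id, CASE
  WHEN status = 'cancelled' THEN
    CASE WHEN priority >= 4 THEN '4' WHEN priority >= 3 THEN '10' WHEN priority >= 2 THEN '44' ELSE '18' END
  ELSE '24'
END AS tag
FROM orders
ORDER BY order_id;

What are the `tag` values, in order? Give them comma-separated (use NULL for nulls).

24, 24, 4, 24, 24, 24, 4, 24, 24, 24

order_id=30: status='pending' → outer ELSE → 24
order_id=31: status='returned' → outer ELSE → 24
order_id=32: status='cancelled' → inner[priority >= 4] → 4
order_id=33: status='returned' → outer ELSE → 24
order_id=34: status='returned' → outer ELSE → 24
order_id=35: status='shipped' → outer ELSE → 24
order_id=36: status='cancelled' → inner[priority >= 4] → 4
order_id=37: status='returned' → outer ELSE → 24
order_id=38: status='pending' → outer ELSE → 24
order_id=39: status='processing' → outer ELSE → 24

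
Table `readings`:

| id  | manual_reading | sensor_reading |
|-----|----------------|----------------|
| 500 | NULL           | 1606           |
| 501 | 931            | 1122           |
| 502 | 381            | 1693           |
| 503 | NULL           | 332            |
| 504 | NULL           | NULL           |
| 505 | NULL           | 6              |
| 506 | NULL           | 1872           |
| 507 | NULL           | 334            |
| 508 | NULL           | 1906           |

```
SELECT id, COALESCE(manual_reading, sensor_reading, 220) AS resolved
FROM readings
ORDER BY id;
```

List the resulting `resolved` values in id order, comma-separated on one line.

id=500: manual_reading=NULL, sensor_reading=1606 → 1606
id=501: manual_reading=931 → 931
id=502: manual_reading=381 → 381
id=503: manual_reading=NULL, sensor_reading=332 → 332
id=504: manual_reading=NULL, sensor_reading=NULL, → literal 220 → 220
id=505: manual_reading=NULL, sensor_reading=6 → 6
id=506: manual_reading=NULL, sensor_reading=1872 → 1872
id=507: manual_reading=NULL, sensor_reading=334 → 334
id=508: manual_reading=NULL, sensor_reading=1906 → 1906

1606, 931, 381, 332, 220, 6, 1872, 334, 1906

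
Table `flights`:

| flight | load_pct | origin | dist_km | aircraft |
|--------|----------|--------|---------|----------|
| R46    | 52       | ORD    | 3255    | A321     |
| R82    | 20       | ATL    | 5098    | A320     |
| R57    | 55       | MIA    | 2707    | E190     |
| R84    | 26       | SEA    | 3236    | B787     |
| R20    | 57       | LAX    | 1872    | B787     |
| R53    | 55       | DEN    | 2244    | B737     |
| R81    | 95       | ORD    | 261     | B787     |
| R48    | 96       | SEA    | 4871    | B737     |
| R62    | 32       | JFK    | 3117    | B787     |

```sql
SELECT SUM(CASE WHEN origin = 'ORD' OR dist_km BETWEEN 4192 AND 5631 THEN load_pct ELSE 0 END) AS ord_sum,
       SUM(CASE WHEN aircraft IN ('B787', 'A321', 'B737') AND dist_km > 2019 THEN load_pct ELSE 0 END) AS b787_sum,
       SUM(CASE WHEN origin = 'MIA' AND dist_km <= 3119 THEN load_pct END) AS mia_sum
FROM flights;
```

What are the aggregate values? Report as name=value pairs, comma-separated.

ord_sum=263, b787_sum=261, mia_sum=55

[ord_sum: origin = 'ORD' OR dist_km BETWEEN 4192 AND 5631]
flight=R46: ✓ → 52
flight=R82: ✓ → 20
flight=R57: ✗
flight=R84: ✗
flight=R20: ✗
flight=R53: ✗
flight=R81: ✓ → 95
flight=R48: ✓ → 96
flight=R62: ✗
ord_sum = 52 + 20 + 95 + 96 = 263
—
[b787_sum: aircraft IN ('B787', 'A321', 'B737') AND dist_km > 2019]
flight=R46: ✓ → 52
flight=R82: ✗
flight=R57: ✗
flight=R84: ✓ → 26
flight=R20: ✗
flight=R53: ✓ → 55
flight=R81: ✗
flight=R48: ✓ → 96
flight=R62: ✓ → 32
b787_sum = 52 + 26 + 55 + 96 + 32 = 261
—
[mia_sum: origin = 'MIA' AND dist_km <= 3119]
flight=R46: ✗
flight=R82: ✗
flight=R57: ✓ → 55
flight=R84: ✗
flight=R20: ✗
flight=R53: ✗
flight=R81: ✗
flight=R48: ✗
flight=R62: ✗
mia_sum = 55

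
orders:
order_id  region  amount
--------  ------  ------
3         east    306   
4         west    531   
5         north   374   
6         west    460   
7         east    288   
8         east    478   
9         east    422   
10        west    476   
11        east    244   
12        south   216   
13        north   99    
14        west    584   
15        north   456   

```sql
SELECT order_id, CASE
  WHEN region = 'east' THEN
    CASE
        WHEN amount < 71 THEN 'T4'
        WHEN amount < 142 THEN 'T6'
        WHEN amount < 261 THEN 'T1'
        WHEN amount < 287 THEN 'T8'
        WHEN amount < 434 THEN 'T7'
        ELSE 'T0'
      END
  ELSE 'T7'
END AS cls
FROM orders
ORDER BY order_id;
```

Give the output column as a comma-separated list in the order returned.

order_id=3: region='east' → inner[amount < 434] → T7
order_id=4: region='west' → outer ELSE → T7
order_id=5: region='north' → outer ELSE → T7
order_id=6: region='west' → outer ELSE → T7
order_id=7: region='east' → inner[amount < 434] → T7
order_id=8: region='east' → inner[ELSE] → T0
order_id=9: region='east' → inner[amount < 434] → T7
order_id=10: region='west' → outer ELSE → T7
order_id=11: region='east' → inner[amount < 261] → T1
order_id=12: region='south' → outer ELSE → T7
order_id=13: region='north' → outer ELSE → T7
order_id=14: region='west' → outer ELSE → T7
order_id=15: region='north' → outer ELSE → T7

T7, T7, T7, T7, T7, T0, T7, T7, T1, T7, T7, T7, T7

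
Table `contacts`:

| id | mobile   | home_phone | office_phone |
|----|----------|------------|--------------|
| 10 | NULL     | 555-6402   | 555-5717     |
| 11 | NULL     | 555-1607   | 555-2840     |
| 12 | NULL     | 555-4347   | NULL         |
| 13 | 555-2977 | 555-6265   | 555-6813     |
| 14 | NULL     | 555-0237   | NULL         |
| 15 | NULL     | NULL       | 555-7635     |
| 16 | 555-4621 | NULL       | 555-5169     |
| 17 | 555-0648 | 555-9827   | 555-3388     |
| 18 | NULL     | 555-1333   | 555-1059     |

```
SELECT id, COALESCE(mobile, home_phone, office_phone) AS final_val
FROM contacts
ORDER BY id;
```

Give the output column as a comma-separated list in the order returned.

id=10: mobile=NULL, home_phone=555-6402 → 555-6402
id=11: mobile=NULL, home_phone=555-1607 → 555-1607
id=12: mobile=NULL, home_phone=555-4347 → 555-4347
id=13: mobile=555-2977 → 555-2977
id=14: mobile=NULL, home_phone=555-0237 → 555-0237
id=15: mobile=NULL, home_phone=NULL, office_phone=555-7635 → 555-7635
id=16: mobile=555-4621 → 555-4621
id=17: mobile=555-0648 → 555-0648
id=18: mobile=NULL, home_phone=555-1333 → 555-1333

555-6402, 555-1607, 555-4347, 555-2977, 555-0237, 555-7635, 555-4621, 555-0648, 555-1333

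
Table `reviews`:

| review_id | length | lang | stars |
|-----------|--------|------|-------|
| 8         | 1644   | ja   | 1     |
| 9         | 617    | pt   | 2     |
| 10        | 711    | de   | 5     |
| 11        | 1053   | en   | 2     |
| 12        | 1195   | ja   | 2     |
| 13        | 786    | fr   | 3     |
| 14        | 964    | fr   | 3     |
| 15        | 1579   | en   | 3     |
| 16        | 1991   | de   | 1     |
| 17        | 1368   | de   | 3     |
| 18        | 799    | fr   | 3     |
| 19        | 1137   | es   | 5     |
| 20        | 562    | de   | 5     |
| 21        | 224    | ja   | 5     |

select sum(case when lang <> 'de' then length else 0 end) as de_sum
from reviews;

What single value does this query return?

review_id=8: ✓ → 1644
review_id=9: ✓ → 617
review_id=10: ✗
review_id=11: ✓ → 1053
review_id=12: ✓ → 1195
review_id=13: ✓ → 786
review_id=14: ✓ → 964
review_id=15: ✓ → 1579
review_id=16: ✗
review_id=17: ✗
review_id=18: ✓ → 799
review_id=19: ✓ → 1137
review_id=20: ✗
review_id=21: ✓ → 224
de_sum = 1644 + 617 + 1053 + 1195 + 786 + 964 + 1579 + 799 + 1137 + 224 = 9998

9998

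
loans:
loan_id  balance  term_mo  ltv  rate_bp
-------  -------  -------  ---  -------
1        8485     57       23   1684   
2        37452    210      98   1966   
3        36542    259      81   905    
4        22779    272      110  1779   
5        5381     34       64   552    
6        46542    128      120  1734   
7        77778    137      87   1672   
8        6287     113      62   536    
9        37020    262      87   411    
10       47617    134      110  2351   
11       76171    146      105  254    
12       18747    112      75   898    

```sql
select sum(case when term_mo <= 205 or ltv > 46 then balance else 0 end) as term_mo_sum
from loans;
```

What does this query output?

loan_id=1: ✓ → 8485
loan_id=2: ✓ → 37452
loan_id=3: ✓ → 36542
loan_id=4: ✓ → 22779
loan_id=5: ✓ → 5381
loan_id=6: ✓ → 46542
loan_id=7: ✓ → 77778
loan_id=8: ✓ → 6287
loan_id=9: ✓ → 37020
loan_id=10: ✓ → 47617
loan_id=11: ✓ → 76171
loan_id=12: ✓ → 18747
term_mo_sum = 8485 + 37452 + 36542 + 22779 + 5381 + 46542 + 77778 + 6287 + 37020 + 47617 + 76171 + 18747 = 420801

420801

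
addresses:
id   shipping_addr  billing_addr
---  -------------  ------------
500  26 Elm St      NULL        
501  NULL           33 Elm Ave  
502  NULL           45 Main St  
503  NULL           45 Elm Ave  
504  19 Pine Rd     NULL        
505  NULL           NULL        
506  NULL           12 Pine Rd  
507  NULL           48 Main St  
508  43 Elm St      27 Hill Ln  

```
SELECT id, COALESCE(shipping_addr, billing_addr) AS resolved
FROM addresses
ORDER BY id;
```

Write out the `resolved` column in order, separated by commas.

26 Elm St, 33 Elm Ave, 45 Main St, 45 Elm Ave, 19 Pine Rd, NULL, 12 Pine Rd, 48 Main St, 43 Elm St

id=500: shipping_addr=26 Elm St → 26 Elm St
id=501: shipping_addr=NULL, billing_addr=33 Elm Ave → 33 Elm Ave
id=502: shipping_addr=NULL, billing_addr=45 Main St → 45 Main St
id=503: shipping_addr=NULL, billing_addr=45 Elm Ave → 45 Elm Ave
id=504: shipping_addr=19 Pine Rd → 19 Pine Rd
id=505: shipping_addr=NULL, billing_addr=NULL (all NULL) → NULL
id=506: shipping_addr=NULL, billing_addr=12 Pine Rd → 12 Pine Rd
id=507: shipping_addr=NULL, billing_addr=48 Main St → 48 Main St
id=508: shipping_addr=43 Elm St → 43 Elm St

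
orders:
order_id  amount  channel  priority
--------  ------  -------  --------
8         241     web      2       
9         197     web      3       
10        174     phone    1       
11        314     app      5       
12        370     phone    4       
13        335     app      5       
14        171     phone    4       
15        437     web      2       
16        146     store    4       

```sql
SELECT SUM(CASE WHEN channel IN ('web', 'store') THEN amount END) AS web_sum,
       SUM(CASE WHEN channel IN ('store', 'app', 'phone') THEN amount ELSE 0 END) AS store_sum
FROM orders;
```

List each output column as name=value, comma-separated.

[web_sum: channel IN ('web', 'store')]
order_id=8: ✓ → 241
order_id=9: ✓ → 197
order_id=10: ✗
order_id=11: ✗
order_id=12: ✗
order_id=13: ✗
order_id=14: ✗
order_id=15: ✓ → 437
order_id=16: ✓ → 146
web_sum = 241 + 197 + 437 + 146 = 1021
—
[store_sum: channel IN ('store', 'app', 'phone')]
order_id=8: ✗
order_id=9: ✗
order_id=10: ✓ → 174
order_id=11: ✓ → 314
order_id=12: ✓ → 370
order_id=13: ✓ → 335
order_id=14: ✓ → 171
order_id=15: ✗
order_id=16: ✓ → 146
store_sum = 174 + 314 + 370 + 335 + 171 + 146 = 1510

web_sum=1021, store_sum=1510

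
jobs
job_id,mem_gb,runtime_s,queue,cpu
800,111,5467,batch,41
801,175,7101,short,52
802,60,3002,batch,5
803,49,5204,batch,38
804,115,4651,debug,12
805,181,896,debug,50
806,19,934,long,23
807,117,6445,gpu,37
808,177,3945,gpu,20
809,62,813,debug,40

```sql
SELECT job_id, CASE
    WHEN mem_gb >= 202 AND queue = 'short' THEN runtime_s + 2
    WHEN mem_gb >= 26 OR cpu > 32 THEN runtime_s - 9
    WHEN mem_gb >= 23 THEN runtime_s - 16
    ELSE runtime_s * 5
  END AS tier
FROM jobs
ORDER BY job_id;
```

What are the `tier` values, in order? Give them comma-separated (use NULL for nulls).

5458, 7092, 2993, 5195, 4642, 887, 4670, 6436, 3936, 804

job_id=800: mem_gb >= 26 OR cpu > 32 → 5458
job_id=801: mem_gb >= 26 OR cpu > 32 → 7092
job_id=802: mem_gb >= 26 OR cpu > 32 → 2993
job_id=803: mem_gb >= 26 OR cpu > 32 → 5195
job_id=804: mem_gb >= 26 OR cpu > 32 → 4642
job_id=805: mem_gb >= 26 OR cpu > 32 → 887
job_id=806: ELSE → 4670
job_id=807: mem_gb >= 26 OR cpu > 32 → 6436
job_id=808: mem_gb >= 26 OR cpu > 32 → 3936
job_id=809: mem_gb >= 26 OR cpu > 32 → 804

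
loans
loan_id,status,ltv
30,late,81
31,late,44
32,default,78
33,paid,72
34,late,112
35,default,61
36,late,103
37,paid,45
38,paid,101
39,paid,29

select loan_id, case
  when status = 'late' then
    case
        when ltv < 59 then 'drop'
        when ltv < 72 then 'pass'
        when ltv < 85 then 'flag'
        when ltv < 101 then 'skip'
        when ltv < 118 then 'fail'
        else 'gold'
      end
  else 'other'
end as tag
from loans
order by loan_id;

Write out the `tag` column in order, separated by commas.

loan_id=30: status='late' → inner[ltv < 85] → flag
loan_id=31: status='late' → inner[ltv < 59] → drop
loan_id=32: status='default' → outer ELSE → other
loan_id=33: status='paid' → outer ELSE → other
loan_id=34: status='late' → inner[ltv < 118] → fail
loan_id=35: status='default' → outer ELSE → other
loan_id=36: status='late' → inner[ltv < 118] → fail
loan_id=37: status='paid' → outer ELSE → other
loan_id=38: status='paid' → outer ELSE → other
loan_id=39: status='paid' → outer ELSE → other

flag, drop, other, other, fail, other, fail, other, other, other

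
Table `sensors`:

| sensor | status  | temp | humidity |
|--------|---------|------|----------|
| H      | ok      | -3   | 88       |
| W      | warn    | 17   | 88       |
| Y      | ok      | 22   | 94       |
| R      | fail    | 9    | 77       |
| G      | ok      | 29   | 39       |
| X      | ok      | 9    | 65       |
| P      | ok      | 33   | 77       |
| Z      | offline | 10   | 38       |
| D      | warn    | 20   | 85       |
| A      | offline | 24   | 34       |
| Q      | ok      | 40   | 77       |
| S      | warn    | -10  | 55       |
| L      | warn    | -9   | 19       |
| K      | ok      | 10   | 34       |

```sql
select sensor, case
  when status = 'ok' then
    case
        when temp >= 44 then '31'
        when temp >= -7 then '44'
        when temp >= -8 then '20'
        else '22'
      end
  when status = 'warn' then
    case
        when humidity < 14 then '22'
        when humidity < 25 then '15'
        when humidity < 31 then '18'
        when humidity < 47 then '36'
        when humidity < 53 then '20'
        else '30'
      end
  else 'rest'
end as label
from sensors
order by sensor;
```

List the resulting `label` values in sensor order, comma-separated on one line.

sensor=A: status='offline' → outer ELSE → rest
sensor=D: status='warn' → inner[ELSE] → 30
sensor=G: status='ok' → inner[temp >= -7] → 44
sensor=H: status='ok' → inner[temp >= -7] → 44
sensor=K: status='ok' → inner[temp >= -7] → 44
sensor=L: status='warn' → inner[humidity < 25] → 15
sensor=P: status='ok' → inner[temp >= -7] → 44
sensor=Q: status='ok' → inner[temp >= -7] → 44
sensor=R: status='fail' → outer ELSE → rest
sensor=S: status='warn' → inner[ELSE] → 30
sensor=W: status='warn' → inner[ELSE] → 30
sensor=X: status='ok' → inner[temp >= -7] → 44
sensor=Y: status='ok' → inner[temp >= -7] → 44
sensor=Z: status='offline' → outer ELSE → rest

rest, 30, 44, 44, 44, 15, 44, 44, rest, 30, 30, 44, 44, rest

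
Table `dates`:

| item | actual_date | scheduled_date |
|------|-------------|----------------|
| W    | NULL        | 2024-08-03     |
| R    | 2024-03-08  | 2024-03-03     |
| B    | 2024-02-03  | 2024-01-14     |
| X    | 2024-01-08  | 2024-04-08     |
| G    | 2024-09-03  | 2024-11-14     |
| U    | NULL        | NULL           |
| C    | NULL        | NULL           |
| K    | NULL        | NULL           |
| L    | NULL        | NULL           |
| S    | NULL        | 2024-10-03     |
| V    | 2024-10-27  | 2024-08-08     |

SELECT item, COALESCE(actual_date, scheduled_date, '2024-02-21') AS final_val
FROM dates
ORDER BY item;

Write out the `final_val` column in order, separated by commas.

2024-02-03, 2024-02-21, 2024-09-03, 2024-02-21, 2024-02-21, 2024-03-08, 2024-10-03, 2024-02-21, 2024-10-27, 2024-08-03, 2024-01-08

item=B: actual_date=2024-02-03 → 2024-02-03
item=C: actual_date=NULL, scheduled_date=NULL, → literal 2024-02-21 → 2024-02-21
item=G: actual_date=2024-09-03 → 2024-09-03
item=K: actual_date=NULL, scheduled_date=NULL, → literal 2024-02-21 → 2024-02-21
item=L: actual_date=NULL, scheduled_date=NULL, → literal 2024-02-21 → 2024-02-21
item=R: actual_date=2024-03-08 → 2024-03-08
item=S: actual_date=NULL, scheduled_date=2024-10-03 → 2024-10-03
item=U: actual_date=NULL, scheduled_date=NULL, → literal 2024-02-21 → 2024-02-21
item=V: actual_date=2024-10-27 → 2024-10-27
item=W: actual_date=NULL, scheduled_date=2024-08-03 → 2024-08-03
item=X: actual_date=2024-01-08 → 2024-01-08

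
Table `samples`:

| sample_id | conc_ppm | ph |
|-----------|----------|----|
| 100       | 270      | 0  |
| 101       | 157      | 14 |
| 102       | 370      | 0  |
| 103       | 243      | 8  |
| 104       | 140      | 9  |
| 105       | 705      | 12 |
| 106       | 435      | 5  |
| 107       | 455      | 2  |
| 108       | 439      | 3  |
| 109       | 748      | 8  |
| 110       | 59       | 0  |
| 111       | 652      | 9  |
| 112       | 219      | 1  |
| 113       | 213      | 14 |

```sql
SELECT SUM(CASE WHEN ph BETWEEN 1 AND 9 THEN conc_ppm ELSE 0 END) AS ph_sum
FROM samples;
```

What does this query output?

3331

sample_id=100: ✗
sample_id=101: ✗
sample_id=102: ✗
sample_id=103: ✓ → 243
sample_id=104: ✓ → 140
sample_id=105: ✗
sample_id=106: ✓ → 435
sample_id=107: ✓ → 455
sample_id=108: ✓ → 439
sample_id=109: ✓ → 748
sample_id=110: ✗
sample_id=111: ✓ → 652
sample_id=112: ✓ → 219
sample_id=113: ✗
ph_sum = 243 + 140 + 435 + 455 + 439 + 748 + 652 + 219 = 3331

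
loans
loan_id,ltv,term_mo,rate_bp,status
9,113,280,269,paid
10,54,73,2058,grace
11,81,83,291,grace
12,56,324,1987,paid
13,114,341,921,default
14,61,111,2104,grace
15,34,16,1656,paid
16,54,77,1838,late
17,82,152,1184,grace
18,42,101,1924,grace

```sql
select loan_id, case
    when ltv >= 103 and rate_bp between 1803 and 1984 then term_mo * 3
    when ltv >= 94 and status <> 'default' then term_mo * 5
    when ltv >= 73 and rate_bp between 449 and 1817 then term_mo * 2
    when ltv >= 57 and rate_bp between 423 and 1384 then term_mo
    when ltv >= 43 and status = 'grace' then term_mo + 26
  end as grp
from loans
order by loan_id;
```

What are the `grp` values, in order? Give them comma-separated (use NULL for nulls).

1400, 99, 109, NULL, 682, 137, NULL, NULL, 304, NULL

loan_id=9: ltv >= 94 and status <> 'default' → 1400
loan_id=10: ltv >= 43 and status = 'grace' → 99
loan_id=11: ltv >= 43 and status = 'grace' → 109
loan_id=12: (no match → NULL) → NULL
loan_id=13: ltv >= 73 and rate_bp between 449 and 1817 → 682
loan_id=14: ltv >= 43 and status = 'grace' → 137
loan_id=15: (no match → NULL) → NULL
loan_id=16: (no match → NULL) → NULL
loan_id=17: ltv >= 73 and rate_bp between 449 and 1817 → 304
loan_id=18: (no match → NULL) → NULL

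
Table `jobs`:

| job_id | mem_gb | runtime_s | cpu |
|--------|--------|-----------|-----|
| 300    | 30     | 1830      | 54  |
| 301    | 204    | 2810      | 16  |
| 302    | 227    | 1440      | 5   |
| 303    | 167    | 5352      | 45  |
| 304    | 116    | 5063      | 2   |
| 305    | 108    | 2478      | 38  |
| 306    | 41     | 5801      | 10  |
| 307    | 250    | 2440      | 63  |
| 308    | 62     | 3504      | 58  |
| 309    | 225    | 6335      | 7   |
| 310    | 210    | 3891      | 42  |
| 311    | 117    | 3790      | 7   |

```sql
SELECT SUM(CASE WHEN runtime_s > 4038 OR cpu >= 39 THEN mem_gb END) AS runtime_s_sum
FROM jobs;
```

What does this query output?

1101

job_id=300: ✓ → 30
job_id=301: ✗
job_id=302: ✗
job_id=303: ✓ → 167
job_id=304: ✓ → 116
job_id=305: ✗
job_id=306: ✓ → 41
job_id=307: ✓ → 250
job_id=308: ✓ → 62
job_id=309: ✓ → 225
job_id=310: ✓ → 210
job_id=311: ✗
runtime_s_sum = 30 + 167 + 116 + 41 + 250 + 62 + 225 + 210 = 1101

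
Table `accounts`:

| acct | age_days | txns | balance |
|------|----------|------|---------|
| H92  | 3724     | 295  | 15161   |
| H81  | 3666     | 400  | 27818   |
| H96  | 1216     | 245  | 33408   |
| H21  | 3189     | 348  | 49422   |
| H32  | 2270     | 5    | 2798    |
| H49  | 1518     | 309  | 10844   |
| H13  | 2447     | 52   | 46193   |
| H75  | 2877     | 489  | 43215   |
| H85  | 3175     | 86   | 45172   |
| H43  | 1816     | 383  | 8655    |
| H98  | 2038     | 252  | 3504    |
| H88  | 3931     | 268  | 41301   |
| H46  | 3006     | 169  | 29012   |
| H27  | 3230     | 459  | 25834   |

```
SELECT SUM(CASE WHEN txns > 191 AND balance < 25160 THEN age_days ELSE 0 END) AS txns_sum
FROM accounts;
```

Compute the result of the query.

acct=H92: ✓ → 3724
acct=H81: ✗
acct=H96: ✗
acct=H21: ✗
acct=H32: ✗
acct=H49: ✓ → 1518
acct=H13: ✗
acct=H75: ✗
acct=H85: ✗
acct=H43: ✓ → 1816
acct=H98: ✓ → 2038
acct=H88: ✗
acct=H46: ✗
acct=H27: ✗
txns_sum = 3724 + 1518 + 1816 + 2038 = 9096

9096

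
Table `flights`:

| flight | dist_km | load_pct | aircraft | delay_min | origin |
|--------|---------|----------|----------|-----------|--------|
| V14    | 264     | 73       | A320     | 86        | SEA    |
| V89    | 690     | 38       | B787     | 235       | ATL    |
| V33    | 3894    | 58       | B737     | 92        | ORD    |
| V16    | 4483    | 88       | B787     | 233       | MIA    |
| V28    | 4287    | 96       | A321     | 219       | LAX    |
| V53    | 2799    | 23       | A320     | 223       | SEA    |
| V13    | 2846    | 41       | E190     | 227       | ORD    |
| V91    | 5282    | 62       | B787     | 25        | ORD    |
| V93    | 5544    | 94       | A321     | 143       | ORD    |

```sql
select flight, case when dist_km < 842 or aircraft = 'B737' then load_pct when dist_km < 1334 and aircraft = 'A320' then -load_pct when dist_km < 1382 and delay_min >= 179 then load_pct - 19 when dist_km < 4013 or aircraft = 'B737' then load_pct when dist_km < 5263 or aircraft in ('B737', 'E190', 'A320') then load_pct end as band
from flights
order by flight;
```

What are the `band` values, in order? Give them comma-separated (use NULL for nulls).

41, 73, 88, 96, 58, 23, 38, NULL, NULL

flight=V13: dist_km < 4013 or aircraft = 'B737' → 41
flight=V14: dist_km < 842 or aircraft = 'B737' → 73
flight=V16: dist_km < 5263 or aircraft in ('B737', 'E190', 'A320') → 88
flight=V28: dist_km < 5263 or aircraft in ('B737', 'E190', 'A320') → 96
flight=V33: dist_km < 842 or aircraft = 'B737' → 58
flight=V53: dist_km < 4013 or aircraft = 'B737' → 23
flight=V89: dist_km < 842 or aircraft = 'B737' → 38
flight=V91: (no match → NULL) → NULL
flight=V93: (no match → NULL) → NULL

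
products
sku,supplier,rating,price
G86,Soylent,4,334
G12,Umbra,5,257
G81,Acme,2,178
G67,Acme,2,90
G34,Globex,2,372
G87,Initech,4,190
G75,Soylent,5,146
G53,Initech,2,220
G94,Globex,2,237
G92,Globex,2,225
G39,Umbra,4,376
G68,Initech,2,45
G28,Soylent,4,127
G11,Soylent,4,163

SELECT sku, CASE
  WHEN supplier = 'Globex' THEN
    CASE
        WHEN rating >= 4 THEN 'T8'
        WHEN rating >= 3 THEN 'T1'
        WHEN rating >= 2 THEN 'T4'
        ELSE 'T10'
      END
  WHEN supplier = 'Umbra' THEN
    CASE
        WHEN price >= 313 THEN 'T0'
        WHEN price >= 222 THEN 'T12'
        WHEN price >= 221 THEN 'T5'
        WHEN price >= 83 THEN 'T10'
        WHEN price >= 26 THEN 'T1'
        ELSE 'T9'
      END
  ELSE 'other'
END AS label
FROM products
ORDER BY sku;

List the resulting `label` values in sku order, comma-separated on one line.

other, T12, other, T4, T0, other, other, other, other, other, other, other, T4, T4

sku=G11: supplier='Soylent' → outer ELSE → other
sku=G12: supplier='Umbra' → inner[price >= 222] → T12
sku=G28: supplier='Soylent' → outer ELSE → other
sku=G34: supplier='Globex' → inner[rating >= 2] → T4
sku=G39: supplier='Umbra' → inner[price >= 313] → T0
sku=G53: supplier='Initech' → outer ELSE → other
sku=G67: supplier='Acme' → outer ELSE → other
sku=G68: supplier='Initech' → outer ELSE → other
sku=G75: supplier='Soylent' → outer ELSE → other
sku=G81: supplier='Acme' → outer ELSE → other
sku=G86: supplier='Soylent' → outer ELSE → other
sku=G87: supplier='Initech' → outer ELSE → other
sku=G92: supplier='Globex' → inner[rating >= 2] → T4
sku=G94: supplier='Globex' → inner[rating >= 2] → T4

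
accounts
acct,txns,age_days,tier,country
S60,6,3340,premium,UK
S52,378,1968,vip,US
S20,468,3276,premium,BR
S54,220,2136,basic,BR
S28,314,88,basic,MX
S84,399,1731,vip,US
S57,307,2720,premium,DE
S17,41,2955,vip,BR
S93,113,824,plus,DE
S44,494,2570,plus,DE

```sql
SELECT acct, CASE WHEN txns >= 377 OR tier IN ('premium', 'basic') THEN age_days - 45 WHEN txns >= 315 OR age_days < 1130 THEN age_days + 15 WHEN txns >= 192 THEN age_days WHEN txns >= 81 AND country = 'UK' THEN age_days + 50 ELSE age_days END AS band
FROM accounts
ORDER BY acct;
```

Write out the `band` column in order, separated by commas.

acct=S17: ELSE → 2955
acct=S20: txns >= 377 OR tier IN ('premium', 'basic') → 3231
acct=S28: txns >= 377 OR tier IN ('premium', 'basic') → 43
acct=S44: txns >= 377 OR tier IN ('premium', 'basic') → 2525
acct=S52: txns >= 377 OR tier IN ('premium', 'basic') → 1923
acct=S54: txns >= 377 OR tier IN ('premium', 'basic') → 2091
acct=S57: txns >= 377 OR tier IN ('premium', 'basic') → 2675
acct=S60: txns >= 377 OR tier IN ('premium', 'basic') → 3295
acct=S84: txns >= 377 OR tier IN ('premium', 'basic') → 1686
acct=S93: txns >= 315 OR age_days < 1130 → 839

2955, 3231, 43, 2525, 1923, 2091, 2675, 3295, 1686, 839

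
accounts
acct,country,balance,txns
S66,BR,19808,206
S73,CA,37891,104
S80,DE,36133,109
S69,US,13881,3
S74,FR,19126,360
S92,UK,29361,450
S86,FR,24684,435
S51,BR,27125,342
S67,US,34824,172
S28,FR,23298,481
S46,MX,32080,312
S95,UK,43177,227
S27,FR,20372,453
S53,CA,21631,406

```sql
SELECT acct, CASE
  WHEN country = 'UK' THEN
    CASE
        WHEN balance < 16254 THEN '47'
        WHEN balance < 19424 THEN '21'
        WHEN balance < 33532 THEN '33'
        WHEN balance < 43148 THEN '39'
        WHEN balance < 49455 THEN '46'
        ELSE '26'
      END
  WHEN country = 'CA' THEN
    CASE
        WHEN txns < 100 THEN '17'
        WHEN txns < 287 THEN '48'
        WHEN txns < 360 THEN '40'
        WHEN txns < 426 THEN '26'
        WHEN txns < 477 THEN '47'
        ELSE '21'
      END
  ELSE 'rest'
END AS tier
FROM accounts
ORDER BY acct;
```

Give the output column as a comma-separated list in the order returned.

rest, rest, rest, rest, 26, rest, rest, rest, 48, rest, rest, rest, 33, 46

acct=S27: country='FR' → outer ELSE → rest
acct=S28: country='FR' → outer ELSE → rest
acct=S46: country='MX' → outer ELSE → rest
acct=S51: country='BR' → outer ELSE → rest
acct=S53: country='CA' → inner[txns < 426] → 26
acct=S66: country='BR' → outer ELSE → rest
acct=S67: country='US' → outer ELSE → rest
acct=S69: country='US' → outer ELSE → rest
acct=S73: country='CA' → inner[txns < 287] → 48
acct=S74: country='FR' → outer ELSE → rest
acct=S80: country='DE' → outer ELSE → rest
acct=S86: country='FR' → outer ELSE → rest
acct=S92: country='UK' → inner[balance < 33532] → 33
acct=S95: country='UK' → inner[balance < 49455] → 46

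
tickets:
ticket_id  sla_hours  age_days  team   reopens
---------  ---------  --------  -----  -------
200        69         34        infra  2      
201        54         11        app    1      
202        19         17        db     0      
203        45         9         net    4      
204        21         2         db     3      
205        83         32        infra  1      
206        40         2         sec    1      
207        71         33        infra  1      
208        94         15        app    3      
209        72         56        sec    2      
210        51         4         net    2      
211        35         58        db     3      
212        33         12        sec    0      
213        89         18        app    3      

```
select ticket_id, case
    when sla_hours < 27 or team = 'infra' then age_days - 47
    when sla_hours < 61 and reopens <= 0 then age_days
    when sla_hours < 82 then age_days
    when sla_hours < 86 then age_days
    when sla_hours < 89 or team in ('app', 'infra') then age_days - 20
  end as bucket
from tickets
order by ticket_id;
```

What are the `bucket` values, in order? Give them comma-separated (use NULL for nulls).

ticket_id=200: sla_hours < 27 or team = 'infra' → -13
ticket_id=201: sla_hours < 82 → 11
ticket_id=202: sla_hours < 27 or team = 'infra' → -30
ticket_id=203: sla_hours < 82 → 9
ticket_id=204: sla_hours < 27 or team = 'infra' → -45
ticket_id=205: sla_hours < 27 or team = 'infra' → -15
ticket_id=206: sla_hours < 82 → 2
ticket_id=207: sla_hours < 27 or team = 'infra' → -14
ticket_id=208: sla_hours < 89 or team in ('app', 'infra') → -5
ticket_id=209: sla_hours < 82 → 56
ticket_id=210: sla_hours < 82 → 4
ticket_id=211: sla_hours < 82 → 58
ticket_id=212: sla_hours < 61 and reopens <= 0 → 12
ticket_id=213: sla_hours < 89 or team in ('app', 'infra') → -2

-13, 11, -30, 9, -45, -15, 2, -14, -5, 56, 4, 58, 12, -2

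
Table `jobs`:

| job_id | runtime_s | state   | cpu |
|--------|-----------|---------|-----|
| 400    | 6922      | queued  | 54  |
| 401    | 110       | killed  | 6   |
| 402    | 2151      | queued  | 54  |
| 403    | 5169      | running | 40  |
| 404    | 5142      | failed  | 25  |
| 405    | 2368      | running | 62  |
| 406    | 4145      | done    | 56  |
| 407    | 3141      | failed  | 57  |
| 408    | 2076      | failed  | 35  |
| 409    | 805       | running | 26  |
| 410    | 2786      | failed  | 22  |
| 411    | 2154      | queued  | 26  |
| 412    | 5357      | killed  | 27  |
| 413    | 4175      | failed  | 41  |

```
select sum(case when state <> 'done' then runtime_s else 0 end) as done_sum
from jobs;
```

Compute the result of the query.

job_id=400: ✓ → 6922
job_id=401: ✓ → 110
job_id=402: ✓ → 2151
job_id=403: ✓ → 5169
job_id=404: ✓ → 5142
job_id=405: ✓ → 2368
job_id=406: ✗
job_id=407: ✓ → 3141
job_id=408: ✓ → 2076
job_id=409: ✓ → 805
job_id=410: ✓ → 2786
job_id=411: ✓ → 2154
job_id=412: ✓ → 5357
job_id=413: ✓ → 4175
done_sum = 6922 + 110 + 2151 + 5169 + 5142 + 2368 + 3141 + 2076 + 805 + 2786 + 2154 + 5357 + 4175 = 42356

42356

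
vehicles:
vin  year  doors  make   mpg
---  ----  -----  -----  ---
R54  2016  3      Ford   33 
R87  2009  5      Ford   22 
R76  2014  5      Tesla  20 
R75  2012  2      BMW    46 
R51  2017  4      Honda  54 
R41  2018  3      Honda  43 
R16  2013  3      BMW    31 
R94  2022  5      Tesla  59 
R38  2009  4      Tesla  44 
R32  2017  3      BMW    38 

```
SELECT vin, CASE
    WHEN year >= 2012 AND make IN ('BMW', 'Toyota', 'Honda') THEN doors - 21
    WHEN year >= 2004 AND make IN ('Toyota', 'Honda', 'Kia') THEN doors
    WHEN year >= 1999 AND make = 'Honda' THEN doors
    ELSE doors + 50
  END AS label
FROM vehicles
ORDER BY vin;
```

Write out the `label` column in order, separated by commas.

vin=R16: year >= 2012 AND make IN ('BMW', 'Toyota', 'Honda') → -18
vin=R32: year >= 2012 AND make IN ('BMW', 'Toyota', 'Honda') → -18
vin=R38: ELSE → 54
vin=R41: year >= 2012 AND make IN ('BMW', 'Toyota', 'Honda') → -18
vin=R51: year >= 2012 AND make IN ('BMW', 'Toyota', 'Honda') → -17
vin=R54: ELSE → 53
vin=R75: year >= 2012 AND make IN ('BMW', 'Toyota', 'Honda') → -19
vin=R76: ELSE → 55
vin=R87: ELSE → 55
vin=R94: ELSE → 55

-18, -18, 54, -18, -17, 53, -19, 55, 55, 55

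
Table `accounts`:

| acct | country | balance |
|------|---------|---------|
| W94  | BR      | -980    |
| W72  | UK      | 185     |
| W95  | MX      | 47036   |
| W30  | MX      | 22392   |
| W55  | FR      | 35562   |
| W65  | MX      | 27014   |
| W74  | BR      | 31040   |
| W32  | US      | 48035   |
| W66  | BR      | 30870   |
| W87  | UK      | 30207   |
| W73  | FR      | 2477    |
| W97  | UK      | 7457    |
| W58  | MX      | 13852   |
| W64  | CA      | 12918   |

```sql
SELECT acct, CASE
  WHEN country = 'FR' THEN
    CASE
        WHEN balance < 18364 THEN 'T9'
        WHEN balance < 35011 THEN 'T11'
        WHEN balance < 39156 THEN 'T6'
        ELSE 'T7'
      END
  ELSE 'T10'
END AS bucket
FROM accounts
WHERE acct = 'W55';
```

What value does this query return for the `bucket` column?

acct = W55: country=FR, balance=35562.
country='FR' → inner[balance < 39156] → T6

T6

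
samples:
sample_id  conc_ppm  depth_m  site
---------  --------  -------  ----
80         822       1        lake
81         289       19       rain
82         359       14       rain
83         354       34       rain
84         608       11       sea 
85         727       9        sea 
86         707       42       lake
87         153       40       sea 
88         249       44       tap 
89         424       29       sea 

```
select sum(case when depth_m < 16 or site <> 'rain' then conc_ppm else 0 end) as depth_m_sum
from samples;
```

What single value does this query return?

sample_id=80: ✓ → 822
sample_id=81: ✗
sample_id=82: ✓ → 359
sample_id=83: ✗
sample_id=84: ✓ → 608
sample_id=85: ✓ → 727
sample_id=86: ✓ → 707
sample_id=87: ✓ → 153
sample_id=88: ✓ → 249
sample_id=89: ✓ → 424
depth_m_sum = 822 + 359 + 608 + 727 + 707 + 153 + 249 + 424 = 4049

4049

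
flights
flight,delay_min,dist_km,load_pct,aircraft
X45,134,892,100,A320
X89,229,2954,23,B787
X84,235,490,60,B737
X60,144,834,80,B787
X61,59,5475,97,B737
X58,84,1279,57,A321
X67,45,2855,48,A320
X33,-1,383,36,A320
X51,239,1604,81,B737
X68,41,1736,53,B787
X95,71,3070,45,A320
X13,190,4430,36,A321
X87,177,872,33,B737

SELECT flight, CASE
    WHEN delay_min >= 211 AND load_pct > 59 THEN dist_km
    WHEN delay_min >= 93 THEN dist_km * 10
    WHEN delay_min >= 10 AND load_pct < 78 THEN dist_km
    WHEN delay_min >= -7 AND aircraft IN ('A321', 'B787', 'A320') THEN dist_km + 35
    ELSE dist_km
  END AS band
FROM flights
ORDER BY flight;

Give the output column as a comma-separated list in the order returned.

44300, 418, 8920, 1604, 1279, 8340, 5475, 2855, 1736, 490, 8720, 29540, 3070

flight=X13: delay_min >= 93 → 44300
flight=X33: delay_min >= -7 AND aircraft IN ('A321', 'B787', 'A320') → 418
flight=X45: delay_min >= 93 → 8920
flight=X51: delay_min >= 211 AND load_pct > 59 → 1604
flight=X58: delay_min >= 10 AND load_pct < 78 → 1279
flight=X60: delay_min >= 93 → 8340
flight=X61: ELSE → 5475
flight=X67: delay_min >= 10 AND load_pct < 78 → 2855
flight=X68: delay_min >= 10 AND load_pct < 78 → 1736
flight=X84: delay_min >= 211 AND load_pct > 59 → 490
flight=X87: delay_min >= 93 → 8720
flight=X89: delay_min >= 93 → 29540
flight=X95: delay_min >= 10 AND load_pct < 78 → 3070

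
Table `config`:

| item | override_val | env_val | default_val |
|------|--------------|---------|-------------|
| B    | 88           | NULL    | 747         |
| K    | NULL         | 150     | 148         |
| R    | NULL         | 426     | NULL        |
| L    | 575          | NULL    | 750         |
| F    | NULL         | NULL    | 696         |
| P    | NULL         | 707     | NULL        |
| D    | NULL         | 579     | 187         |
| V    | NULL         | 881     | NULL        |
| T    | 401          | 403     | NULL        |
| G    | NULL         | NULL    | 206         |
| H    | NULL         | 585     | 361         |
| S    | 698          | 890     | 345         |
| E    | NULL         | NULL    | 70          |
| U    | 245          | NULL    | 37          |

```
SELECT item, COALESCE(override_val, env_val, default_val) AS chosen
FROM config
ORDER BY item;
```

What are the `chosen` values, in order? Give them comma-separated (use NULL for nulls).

item=B: override_val=88 → 88
item=D: override_val=NULL, env_val=579 → 579
item=E: override_val=NULL, env_val=NULL, default_val=70 → 70
item=F: override_val=NULL, env_val=NULL, default_val=696 → 696
item=G: override_val=NULL, env_val=NULL, default_val=206 → 206
item=H: override_val=NULL, env_val=585 → 585
item=K: override_val=NULL, env_val=150 → 150
item=L: override_val=575 → 575
item=P: override_val=NULL, env_val=707 → 707
item=R: override_val=NULL, env_val=426 → 426
item=S: override_val=698 → 698
item=T: override_val=401 → 401
item=U: override_val=245 → 245
item=V: override_val=NULL, env_val=881 → 881

88, 579, 70, 696, 206, 585, 150, 575, 707, 426, 698, 401, 245, 881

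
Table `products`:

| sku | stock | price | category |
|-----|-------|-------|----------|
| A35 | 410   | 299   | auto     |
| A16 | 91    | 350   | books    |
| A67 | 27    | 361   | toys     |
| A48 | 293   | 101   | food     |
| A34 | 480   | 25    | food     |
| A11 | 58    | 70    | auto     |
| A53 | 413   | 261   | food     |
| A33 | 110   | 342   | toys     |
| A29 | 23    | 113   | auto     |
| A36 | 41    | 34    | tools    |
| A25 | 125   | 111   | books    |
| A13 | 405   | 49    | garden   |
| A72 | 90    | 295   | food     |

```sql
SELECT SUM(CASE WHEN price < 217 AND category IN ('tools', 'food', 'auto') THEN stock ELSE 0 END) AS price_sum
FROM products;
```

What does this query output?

895

sku=A35: ✗
sku=A16: ✗
sku=A67: ✗
sku=A48: ✓ → 293
sku=A34: ✓ → 480
sku=A11: ✓ → 58
sku=A53: ✗
sku=A33: ✗
sku=A29: ✓ → 23
sku=A36: ✓ → 41
sku=A25: ✗
sku=A13: ✗
sku=A72: ✗
price_sum = 293 + 480 + 58 + 23 + 41 = 895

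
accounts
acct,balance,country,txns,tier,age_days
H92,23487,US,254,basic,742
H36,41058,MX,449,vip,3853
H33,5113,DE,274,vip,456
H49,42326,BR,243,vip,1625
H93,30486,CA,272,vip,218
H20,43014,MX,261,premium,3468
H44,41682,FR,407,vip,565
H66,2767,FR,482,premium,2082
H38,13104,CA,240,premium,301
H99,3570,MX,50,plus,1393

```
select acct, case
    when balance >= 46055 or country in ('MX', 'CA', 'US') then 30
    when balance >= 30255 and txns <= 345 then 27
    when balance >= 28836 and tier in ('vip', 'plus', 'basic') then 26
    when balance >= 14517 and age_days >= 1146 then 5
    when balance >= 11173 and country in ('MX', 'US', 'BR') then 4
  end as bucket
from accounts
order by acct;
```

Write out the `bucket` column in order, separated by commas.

acct=H20: balance >= 46055 or country in ('MX', 'CA', 'US') → 30
acct=H33: (no match → NULL) → NULL
acct=H36: balance >= 46055 or country in ('MX', 'CA', 'US') → 30
acct=H38: balance >= 46055 or country in ('MX', 'CA', 'US') → 30
acct=H44: balance >= 28836 and tier in ('vip', 'plus', 'basic') → 26
acct=H49: balance >= 30255 and txns <= 345 → 27
acct=H66: (no match → NULL) → NULL
acct=H92: balance >= 46055 or country in ('MX', 'CA', 'US') → 30
acct=H93: balance >= 46055 or country in ('MX', 'CA', 'US') → 30
acct=H99: balance >= 46055 or country in ('MX', 'CA', 'US') → 30

30, NULL, 30, 30, 26, 27, NULL, 30, 30, 30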